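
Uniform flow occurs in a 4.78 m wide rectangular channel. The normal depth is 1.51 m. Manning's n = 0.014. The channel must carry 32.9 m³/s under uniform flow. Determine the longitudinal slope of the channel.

S = 0.00452

Flow area A = b·y = 4.78 × 1.51 = 7.218 m². Wetted perimeter P = b + 2y = 4.78 + 2×1.51 = 7.8 m.
Hydraulic radius R = A/P = 7.218/7.8 = 0.9254 m.
From Manning's equation, S = [nQ / (1 A R^(2/3))]² = [0.014 × 32.9 / (1 × 7.218 × 0.9254^(2/3))]² = 0.00452.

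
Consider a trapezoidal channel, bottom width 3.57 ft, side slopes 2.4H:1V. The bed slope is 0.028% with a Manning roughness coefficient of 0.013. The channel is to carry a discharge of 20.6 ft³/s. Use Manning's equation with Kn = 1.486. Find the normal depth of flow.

Manning's equation rearranged: A R^(2/3) = nQ / (1.486·√S) = 0.013 × 20.6 / (1.486 × √0.00028) = 10.77.
Trying y = 1.16 ft: A R^(2/3) = 6.179 — too small.
Trying y = 1.74 ft: A R^(2/3) = 14.08 — too large.
Trying y = 1.53 ft: A R^(2/3) = 10.79 — close enough.

y_n = 1.53 ft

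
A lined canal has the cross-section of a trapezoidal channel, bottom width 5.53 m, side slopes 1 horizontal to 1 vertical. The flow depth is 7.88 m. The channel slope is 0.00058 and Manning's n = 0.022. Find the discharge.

Q = 282 m³/s

With bottom width b = 5.53 m and side slope z = 1: A = (b + zy)y = (5.53 + 1×7.88)×7.88 = 105.7 m²; P = b + 2y√(1+z²) = 5.53 + 2×7.88×1.414 = 27.82 m.
Hydraulic radius R = A/P = 105.7/27.82 = 3.799 m.
Manning's equation: Q = (1/n) A R^(2/3) S^(1/2) = (1/0.022) × 105.7 × 3.799^(2/3) × 0.00058^(1/2) = 282 m³/s.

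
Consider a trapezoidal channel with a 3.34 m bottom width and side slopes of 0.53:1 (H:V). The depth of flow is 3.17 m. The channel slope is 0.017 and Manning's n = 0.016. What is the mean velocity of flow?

With bottom width b = 3.34 m and side slope z = 0.53: A = (b + zy)y = (3.34 + 0.53×3.17)×3.17 = 15.91 m²; P = b + 2y√(1+z²) = 3.34 + 2×3.17×1.132 = 10.52 m.
Hydraulic radius R = A/P = 15.91/10.52 = 1.513 m.
From Manning's equation, V = (1/n) R^(2/3) S^(1/2) = (1/0.016) × 1.513^(2/3) × 0.017^(1/2) = 10.7 m/s.

V = 10.7 m/s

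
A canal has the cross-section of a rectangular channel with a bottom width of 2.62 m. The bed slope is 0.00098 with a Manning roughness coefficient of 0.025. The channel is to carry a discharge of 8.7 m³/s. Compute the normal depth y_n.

y_n = 2.85 m

Manning's equation rearranged: A R^(2/3) = nQ / (1·√S) = 0.025 × 8.7 / (√0.00098) = 6.948.
Trying y = 3.17 m: A R^(2/3) = 7.896 — high.
Trying y = 2.18 m: A R^(2/3) = 4.997 — low.
Trying y = 2.85 m: A R^(2/3) = 6.947 — matches.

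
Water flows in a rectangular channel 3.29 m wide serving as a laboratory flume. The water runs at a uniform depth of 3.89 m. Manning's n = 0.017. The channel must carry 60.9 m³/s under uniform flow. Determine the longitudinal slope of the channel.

Flow area A = b·y = 3.29 × 3.89 = 12.8 m². Wetted perimeter P = b + 2y = 3.29 + 2×3.89 = 11.07 m.
Hydraulic radius R = A/P = 12.8/11.07 = 1.156 m.
From Manning's equation, S = [nQ / (1 A R^(2/3))]² = [0.017 × 60.9 / (1 × 12.8 × 1.156^(2/3))]² = 0.00539.

S = 0.00539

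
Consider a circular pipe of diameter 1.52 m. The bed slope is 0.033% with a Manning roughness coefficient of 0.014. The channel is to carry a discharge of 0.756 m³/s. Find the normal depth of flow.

Manning's equation rearranged: A R^(2/3) = nQ / (1·√S) = 0.014 × 0.756 / (√0.00033) = 0.5826.
Trying y = 0.638 m: A R^(2/3) = 0.3502 — low.
Trying y = 0.946 m: A R^(2/3) = 0.6759 — high.
Trying y = 0.859 m: A R^(2/3) = 0.5824 — matches.

y_n = 0.859 m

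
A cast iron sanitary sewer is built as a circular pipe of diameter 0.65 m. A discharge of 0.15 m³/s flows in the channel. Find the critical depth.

y_c = 0.243 m

At critical depth, Q² T / (g A³) = 1, i.e. A³/T = Q²/g = 0.15²/9.81 = 0.002294.
Trying y = 0.184 m: A³/T = 0.0007865 — short.
Trying y = 0.243 m: A³/T = 0.002305 — ≈ 0.002294.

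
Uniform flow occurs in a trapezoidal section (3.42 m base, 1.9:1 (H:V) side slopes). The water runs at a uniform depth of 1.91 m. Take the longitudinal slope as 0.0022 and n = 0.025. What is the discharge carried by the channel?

With bottom width b = 3.42 m and side slope z = 1.9: A = (b + zy)y = (3.42 + 1.9×1.91)×1.91 = 13.46 m²; P = b + 2y√(1+z²) = 3.42 + 2×1.91×2.147 = 11.62 m.
Hydraulic radius R = A/P = 13.46/11.62 = 1.158 m.
Manning's equation: Q = (1/n) A R^(2/3) S^(1/2) = (1/0.025) × 13.46 × 1.158^(2/3) × 0.0022^(1/2) = 27.9 m³/s.

Q = 27.9 m³/s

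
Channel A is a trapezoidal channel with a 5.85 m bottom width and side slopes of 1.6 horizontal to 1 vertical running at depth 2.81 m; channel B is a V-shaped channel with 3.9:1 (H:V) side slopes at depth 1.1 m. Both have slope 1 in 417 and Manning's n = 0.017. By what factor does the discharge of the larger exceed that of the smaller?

13.7

Channel A: With bottom width b = 5.85 m and side slope z = 1.6: A = (b + zy)y = (5.85 + 1.6×2.81)×2.81 = 29.07 m²; P = b + 2y√(1+z²) = 5.85 + 2×2.81×1.887 = 16.45 m. Hydraulic radius R = A/P = 29.07/16.45 = 1.767 m. Q_A = (1/0.017)·29.07·1.767^(2/3)·√0.002398 = 122.4 m³/s.
Channel B: For a triangular section with side slope z = 3.9: A = zy² = 3.9×1.1² = 4.719 m²; P = 2y√(1+z²) = 2×1.1×4.026 = 8.858 m. Hydraulic radius R = A/P = 4.719/8.858 = 0.5328 m. Q_B = (1/0.017)·4.719·0.5328^(2/3)·√0.002398 = 8.934 m³/s.
The larger discharge is 122.4 m³/s and the smaller is 8.934 m³/s; the ratio is 13.7.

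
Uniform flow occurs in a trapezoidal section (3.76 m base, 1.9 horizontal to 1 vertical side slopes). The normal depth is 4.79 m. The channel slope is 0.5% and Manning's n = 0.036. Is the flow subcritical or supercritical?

With bottom width b = 3.76 m and side slope z = 1.9: A = (b + zy)y = (3.76 + 1.9×4.79)×4.79 = 61.6 m²; P = b + 2y√(1+z²) = 3.76 + 2×4.79×2.147 = 24.33 m.
Hydraulic radius R = A/P = 61.6/24.33 = 2.532 m.
V = (1/n) R^(2/3) √S = (1/0.036) × 2.532^(2/3) × √0.005 = 3.649 m/s. Hydraulic depth D_h = A/T = 61.6/21.96 = 2.805 m.
Froude number Fr = V/√(g·D_h) = 3.649/√(9.81×2.805) = 0.696, which is less than 1, so the flow is subcritical.

subcritical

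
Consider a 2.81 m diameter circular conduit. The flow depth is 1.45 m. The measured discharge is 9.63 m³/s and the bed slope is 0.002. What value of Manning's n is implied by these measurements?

For a circular section of diameter D = 2.81 m at depth y = 1.45 m, the central angle is θ = 2 arccos(1 − 2y/D) = 3.206 rad. Then A = (D²/8)(θ − sin θ) = 3.227 m² and P = Dθ/2 = 4.504 m.
Hydraulic radius R = A/P = 3.227/4.504 = 0.7165 m.
Rearranging Manning's equation: n = (1/Q) A R^(2/3) S^(1/2) = (1/9.63) × 3.227 × 0.7165^(2/3) × √0.002 = 0.012.

n = 0.012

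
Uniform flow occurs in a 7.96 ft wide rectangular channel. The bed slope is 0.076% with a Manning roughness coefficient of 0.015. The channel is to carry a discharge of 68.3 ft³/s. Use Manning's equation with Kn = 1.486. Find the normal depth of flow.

y_n = 2.4 ft

Manning's equation rearranged: A R^(2/3) = nQ / (1.486·√S) = 0.015 × 68.3 / (1.486 × √0.00076) = 25.01.
At y = 2.12 ft: A R^(2/3) = 20.95 — low.
At y = 2.8 ft: A R^(2/3) = 31.04 — high.
At y = 2.4 ft: A R^(2/3) = 25 — matches.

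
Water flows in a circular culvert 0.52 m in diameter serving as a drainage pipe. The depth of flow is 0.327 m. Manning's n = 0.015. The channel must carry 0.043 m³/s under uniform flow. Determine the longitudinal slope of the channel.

S = 0.000269

For a circular section of diameter D = 0.52 m at depth y = 0.327 m, the central angle is θ = 2 arccos(1 − 2y/D) = 3.663 rad. Then A = (D²/8)(θ − sin θ) = 0.1406 m² and P = Dθ/2 = 0.9523 m.
Hydraulic radius R = A/P = 0.1406/0.9523 = 0.1477 m.
From Manning's equation, S = [nQ / (1 A R^(2/3))]² = [0.015 × 0.043 / (1 × 0.1406 × 0.1477^(2/3))]² = 0.000269.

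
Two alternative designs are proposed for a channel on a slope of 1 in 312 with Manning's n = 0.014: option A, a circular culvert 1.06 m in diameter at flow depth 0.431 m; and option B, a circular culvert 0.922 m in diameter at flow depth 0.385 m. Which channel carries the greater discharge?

channel A

Channel A: For a circular section of diameter D = 1.06 m at depth y = 0.431 m, the central angle is θ = 2 arccos(1 − 2y/D) = 2.766 rad. Then A = (D²/8)(θ − sin θ) = 0.3369 m² and P = Dθ/2 = 1.466 m. Hydraulic radius R = A/P = 0.3369/1.466 = 0.2298 m. Q_A = (1/0.014)·0.3369·0.2298^(2/3)·√0.003205 = 0.5112 m³/s.
Channel B: For a circular section of diameter D = 0.922 m at depth y = 0.385 m, the central angle is θ = 2 arccos(1 − 2y/D) = 2.81 rad. Then A = (D²/8)(θ − sin θ) = 0.2641 m² and P = Dθ/2 = 1.296 m. Hydraulic radius R = A/P = 0.2641/1.296 = 0.2038 m. Q_B = (1/0.014)·0.2641·0.2038^(2/3)·√0.003205 = 0.3699 m³/s.
Q_A = 0.5112 m³/s vs Q_B = 0.3699 m³/s, so channel A carries more.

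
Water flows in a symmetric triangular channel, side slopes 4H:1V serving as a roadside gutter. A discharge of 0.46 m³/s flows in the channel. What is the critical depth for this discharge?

At critical depth, Q² T / (g A³) = 1, i.e. A³/T = Q²/g = 0.46²/9.81 = 0.02157.
Trying y = 0.357 m: A³/T = 0.04639 — high.
Trying y = 0.306 m: A³/T = 0.02146 — ≈ 0.02157.

y_c = 0.306 m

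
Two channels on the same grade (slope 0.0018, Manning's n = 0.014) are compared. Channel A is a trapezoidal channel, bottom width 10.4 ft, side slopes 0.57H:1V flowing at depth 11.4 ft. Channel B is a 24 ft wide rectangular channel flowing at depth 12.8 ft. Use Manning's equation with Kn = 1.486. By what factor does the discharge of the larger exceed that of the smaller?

Channel A: With bottom width b = 10.4 ft and side slope z = 0.57: A = (b + zy)y = (10.4 + 0.57×11.4)×11.4 = 192.6 ft²; P = b + 2y√(1+z²) = 10.4 + 2×11.4×1.151 = 36.64 ft. Hydraulic radius R = A/P = 192.6/36.64 = 5.257 ft. Q_A = (1.486/0.014)·192.6·5.257^(2/3)·√0.0018 = 2623 ft³/s.
Channel B: Flow area A = b·y = 24 × 12.8 = 307.2 ft². Wetted perimeter P = b + 2y = 24 + 2×12.8 = 49.6 ft. Hydraulic radius R = A/P = 307.2/49.6 = 6.194 ft. Q_B = (1.486/0.014)·307.2·6.194^(2/3)·√0.0018 = 4666 ft³/s.
The larger discharge is 4666 ft³/s and the smaller is 2623 ft³/s; the ratio is 1.78.

1.78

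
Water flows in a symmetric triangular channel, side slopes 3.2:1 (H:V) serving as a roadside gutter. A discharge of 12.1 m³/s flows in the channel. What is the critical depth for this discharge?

At critical depth, Q² T / (g A³) = 1, i.e. A³/T = Q²/g = 12.1²/9.81 = 14.92.
Try y = 1.09 m: A³/T = 7.878 — short.
Try y = 1.24 m: A³/T = 15.01 — ≈ 14.92.

y_c = 1.24 m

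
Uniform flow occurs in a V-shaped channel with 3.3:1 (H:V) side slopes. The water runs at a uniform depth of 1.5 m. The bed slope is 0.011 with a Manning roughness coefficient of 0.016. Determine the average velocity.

V = 5.25 m/s

For a triangular section with side slope z = 3.3: A = zy² = 3.3×1.5² = 7.425 m²; P = 2y√(1+z²) = 2×1.5×3.448 = 10.34 m.
Hydraulic radius R = A/P = 7.425/10.34 = 0.7178 m.
From Manning's equation, V = (1/n) R^(2/3) S^(1/2) = (1/0.016) × 0.7178^(2/3) × 0.011^(1/2) = 5.25 m/s.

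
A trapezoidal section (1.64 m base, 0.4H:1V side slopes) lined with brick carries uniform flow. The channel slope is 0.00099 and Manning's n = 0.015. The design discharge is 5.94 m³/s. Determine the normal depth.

y_n = 1.57 m

Manning's equation rearranged: A R^(2/3) = nQ / (1·√S) = 0.015 × 5.94 / (√0.00099) = 2.832.
At y = 1.77 m: A R^(2/3) = 3.468 — over.
At y = 1.57 m: A R^(2/3) = 2.831 — ≈ 2.832.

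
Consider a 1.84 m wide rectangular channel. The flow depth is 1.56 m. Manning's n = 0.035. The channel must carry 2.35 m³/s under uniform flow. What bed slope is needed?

S = 0.0017

Flow area A = b·y = 1.84 × 1.56 = 2.87 m². Wetted perimeter P = b + 2y = 1.84 + 2×1.56 = 4.96 m.
Hydraulic radius R = A/P = 2.87/4.96 = 0.5787 m.
From Manning's equation, S = [nQ / (1 A R^(2/3))]² = [0.035 × 2.35 / (1 × 2.87 × 0.5787^(2/3))]² = 0.0017.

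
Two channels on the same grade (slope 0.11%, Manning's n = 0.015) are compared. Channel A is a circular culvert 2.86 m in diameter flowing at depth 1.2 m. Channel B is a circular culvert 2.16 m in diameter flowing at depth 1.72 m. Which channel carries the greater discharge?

channel B

Channel A: For a circular section of diameter D = 2.86 m at depth y = 1.2 m, the central angle is θ = 2 arccos(1 − 2y/D) = 2.819 rad. Then A = (D²/8)(θ − sin θ) = 2.557 m² and P = Dθ/2 = 4.03 m. Hydraulic radius R = A/P = 2.557/4.03 = 0.6345 m. Q_A = (1/0.015)·2.557·0.6345^(2/3)·√0.0011 = 4.175 m³/s.
Channel B: For a circular section of diameter D = 2.16 m at depth y = 1.72 m, the central angle is θ = 2 arccos(1 − 2y/D) = 4.41 rad. Then A = (D²/8)(θ − sin θ) = 3.129 m² and P = Dθ/2 = 4.763 m. Hydraulic radius R = A/P = 3.129/4.763 = 0.6569 m. Q_B = (1/0.015)·3.129·0.6569^(2/3)·√0.0011 = 5.228 m³/s.
Q_A = 4.175 m³/s vs Q_B = 5.228 m³/s, so channel B carries more.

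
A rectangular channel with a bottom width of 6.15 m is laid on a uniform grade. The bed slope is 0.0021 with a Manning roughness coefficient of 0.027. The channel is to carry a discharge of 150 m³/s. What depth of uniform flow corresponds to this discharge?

Manning's equation rearranged: A R^(2/3) = nQ / (1·√S) = 0.027 × 150 / (√0.0021) = 88.38.
Try y = 6.03 m: A R^(2/3) = 59.58 — low.
Try y = 9.25 m: A R^(2/3) = 99.35 — high.
Try y = 8.37 m: A R^(2/3) = 88.36 — close enough.

y_n = 8.37 m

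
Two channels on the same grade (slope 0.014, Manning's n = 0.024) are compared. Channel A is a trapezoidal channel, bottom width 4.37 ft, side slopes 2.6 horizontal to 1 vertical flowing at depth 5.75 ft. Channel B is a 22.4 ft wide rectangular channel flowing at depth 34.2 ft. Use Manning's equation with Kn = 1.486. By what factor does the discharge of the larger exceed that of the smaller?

13.6

Channel A: With bottom width b = 4.37 ft and side slope z = 2.6: A = (b + zy)y = (4.37 + 2.6×5.75)×5.75 = 111.1 ft²; P = b + 2y√(1+z²) = 4.37 + 2×5.75×2.786 = 36.41 ft. Hydraulic radius R = A/P = 111.1/36.41 = 3.051 ft. Q_A = (1.486/0.024)·111.1·3.051^(2/3)·√0.014 = 1712 ft³/s.
Channel B: Flow area A = b·y = 22.4 × 34.2 = 766.1 ft². Wetted perimeter P = b + 2y = 22.4 + 2×34.2 = 90.8 ft. Hydraulic radius R = A/P = 766.1/90.8 = 8.437 ft. Q_B = (1.486/0.024)·766.1·8.437^(2/3)·√0.014 = 23260 ft³/s.
The larger discharge is 23260 ft³/s and the smaller is 1712 ft³/s; the ratio is 13.6.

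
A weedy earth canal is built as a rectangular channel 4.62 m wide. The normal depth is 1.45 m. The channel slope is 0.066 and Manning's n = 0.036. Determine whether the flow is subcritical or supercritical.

supercritical

Flow area A = b·y = 4.62 × 1.45 = 6.699 m². Wetted perimeter P = b + 2y = 4.62 + 2×1.45 = 7.52 m.
Hydraulic radius R = A/P = 6.699/7.52 = 0.8908 m.
V = (1/n) R^(2/3) √S = (1/0.036) × 0.8908^(2/3) × √0.066 = 6.607 m/s. Hydraulic depth D_h = A/T = 6.699/4.62 = 1.45 m.
Froude number Fr = V/√(g·D_h) = 6.607/√(9.81×1.45) = 1.75, which is greater than 1, so the flow is supercritical.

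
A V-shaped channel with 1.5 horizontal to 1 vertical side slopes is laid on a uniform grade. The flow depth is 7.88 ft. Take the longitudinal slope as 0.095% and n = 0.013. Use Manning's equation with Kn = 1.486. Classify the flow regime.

subcritical

For a triangular section with side slope z = 1.5: A = zy² = 1.5×7.88² = 93.14 ft²; P = 2y√(1+z²) = 2×7.88×1.803 = 28.41 ft.
Hydraulic radius R = A/P = 93.14/28.41 = 3.278 ft.
V = (1.486/n) R^(2/3) √S = (1.486/0.013) × 3.278^(2/3) × √0.00095 = 7.775 ft/s. Hydraulic depth D_h = A/T = 93.14/23.64 = 3.94 ft.
Froude number Fr = V/√(g·D_h) = 7.775/√(32.2×3.94) = 0.69, which is less than 1, so the flow is subcritical.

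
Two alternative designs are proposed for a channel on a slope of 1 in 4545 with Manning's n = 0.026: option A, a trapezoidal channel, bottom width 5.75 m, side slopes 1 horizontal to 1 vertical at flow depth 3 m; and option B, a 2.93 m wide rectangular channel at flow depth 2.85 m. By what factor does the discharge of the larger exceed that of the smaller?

Channel A: With bottom width b = 5.75 m and side slope z = 1: A = (b + zy)y = (5.75 + 1×3)×3 = 26.25 m²; P = b + 2y√(1+z²) = 5.75 + 2×3×1.414 = 14.24 m. Hydraulic radius R = A/P = 26.25/14.24 = 1.844 m. Q_A = (1/0.026)·26.25·1.844^(2/3)·√0.00022 = 22.52 m³/s.
Channel B: Flow area A = b·y = 2.93 × 2.85 = 8.351 m². Wetted perimeter P = b + 2y = 2.93 + 2×2.85 = 8.63 m. Hydraulic radius R = A/P = 8.351/8.63 = 0.9676 m. Q_B = (1/0.026)·8.351·0.9676^(2/3)·√0.00022 = 4.661 m³/s.
The larger discharge is 22.52 m³/s and the smaller is 4.661 m³/s; the ratio is 4.83.

4.83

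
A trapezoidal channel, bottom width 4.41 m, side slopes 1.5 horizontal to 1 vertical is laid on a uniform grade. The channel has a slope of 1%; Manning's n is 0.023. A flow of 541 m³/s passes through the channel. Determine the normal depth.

Manning's equation rearranged: A R^(2/3) = nQ / (1·√S) = 0.023 × 541 / (√0.01) = 124.4.
Try y = 5.63 m: A R^(2/3) = 148.2 — over.
Try y = 3.85 m: A R^(2/3) = 65.19 — short.
Try y = 5.2 m: A R^(2/3) = 124.4 — close enough.

y_n = 5.2 m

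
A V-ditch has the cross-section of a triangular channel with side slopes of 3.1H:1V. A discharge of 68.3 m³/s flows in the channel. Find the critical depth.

At critical depth, Q² T / (g A³) = 1, i.e. A³/T = Q²/g = 68.3²/9.81 = 475.5.
Trying y = 2.23 m: A³/T = 265 — too small.
Trying y = 3.21 m: A³/T = 1638 — too large.
Trying y = 2.51 m: A³/T = 478.7 — matches.

y_c = 2.51 m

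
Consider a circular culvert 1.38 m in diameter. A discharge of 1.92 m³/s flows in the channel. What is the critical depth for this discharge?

At critical depth, Q² T / (g A³) = 1, i.e. A³/T = Q²/g = 1.92²/9.81 = 0.3758.
Try y = 0.901 m: A³/T = 0.8425 — high.
Try y = 0.57 m: A³/T = 0.1459 — low.
Try y = 0.73 m: A³/T = 0.3759 — matches.

y_c = 0.73 m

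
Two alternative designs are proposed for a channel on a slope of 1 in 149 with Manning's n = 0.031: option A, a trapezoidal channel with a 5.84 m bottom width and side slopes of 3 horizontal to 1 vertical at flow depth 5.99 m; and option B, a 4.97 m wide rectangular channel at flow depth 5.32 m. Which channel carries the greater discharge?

Channel A: With bottom width b = 5.84 m and side slope z = 3: A = (b + zy)y = (5.84 + 3×5.99)×5.99 = 142.6 m²; P = b + 2y√(1+z²) = 5.84 + 2×5.99×3.162 = 43.72 m. Hydraulic radius R = A/P = 142.6/43.72 = 3.262 m. Q_A = (1/0.031)·142.6·3.262^(2/3)·√0.006711 = 829 m³/s.
Channel B: Flow area A = b·y = 4.97 × 5.32 = 26.44 m². Wetted perimeter P = b + 2y = 4.97 + 2×5.32 = 15.61 m. Hydraulic radius R = A/P = 26.44/15.61 = 1.694 m. Q_B = (1/0.031)·26.44·1.694^(2/3)·√0.006711 = 99.29 m³/s.
Q_A = 829 m³/s vs Q_B = 99.29 m³/s, so channel A carries more.

channel A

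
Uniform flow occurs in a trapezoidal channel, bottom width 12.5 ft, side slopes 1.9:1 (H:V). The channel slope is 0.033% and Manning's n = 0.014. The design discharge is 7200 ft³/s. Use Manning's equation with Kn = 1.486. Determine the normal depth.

y_n = 18 ft

Manning's equation rearranged: A R^(2/3) = nQ / (1.486·√S) = 0.014 × 7200 / (1.486 × √0.00033) = 3734.
Try y = 15.2 ft: A R^(2/3) = 2534 — short.
Try y = 18 ft: A R^(2/3) = 3734 — close enough.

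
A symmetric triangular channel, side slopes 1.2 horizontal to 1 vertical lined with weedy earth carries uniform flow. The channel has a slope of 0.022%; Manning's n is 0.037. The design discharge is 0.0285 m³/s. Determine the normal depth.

Manning's equation rearranged: A R^(2/3) = nQ / (1·√S) = 0.037 × 0.0285 / (√0.00022) = 0.07109.
At y = 0.308 m: A R^(2/3) = 0.02743 — short.
At y = 0.44 m: A R^(2/3) = 0.07102 — close enough.

y_n = 0.44 m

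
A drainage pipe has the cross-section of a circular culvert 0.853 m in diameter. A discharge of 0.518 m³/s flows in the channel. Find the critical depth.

y_c = 0.427 m

At critical depth, Q² T / (g A³) = 1, i.e. A³/T = Q²/g = 0.518²/9.81 = 0.02735.
Try y = 0.291 m: A³/T = 0.006305 — too small.
Try y = 0.523 m: A³/T = 0.05966 — too large.
Try y = 0.427 m: A³/T = 0.02747 — matches.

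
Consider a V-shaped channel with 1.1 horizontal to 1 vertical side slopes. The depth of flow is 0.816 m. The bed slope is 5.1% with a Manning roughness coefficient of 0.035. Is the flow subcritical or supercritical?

supercritical

For a triangular section with side slope z = 1.1: A = zy² = 1.1×0.816² = 0.7324 m²; P = 2y√(1+z²) = 2×0.816×1.487 = 2.426 m.
Hydraulic radius R = A/P = 0.7324/2.426 = 0.3019 m.
V = (1/n) R^(2/3) √S = (1/0.035) × 0.3019^(2/3) × √0.051 = 2.904 m/s. Hydraulic depth D_h = A/T = 0.7324/1.795 = 0.408 m.
Froude number Fr = V/√(g·D_h) = 2.904/√(9.81×0.408) = 1.45, which is greater than 1, so the flow is supercritical.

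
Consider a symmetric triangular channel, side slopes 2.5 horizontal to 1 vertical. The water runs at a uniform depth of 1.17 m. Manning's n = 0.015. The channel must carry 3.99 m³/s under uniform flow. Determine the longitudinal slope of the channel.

S = 0.00069

For a triangular section with side slope z = 2.5: A = zy² = 2.5×1.17² = 3.422 m²; P = 2y√(1+z²) = 2×1.17×2.693 = 6.301 m.
Hydraulic radius R = A/P = 3.422/6.301 = 0.5432 m.
From Manning's equation, S = [nQ / (1 A R^(2/3))]² = [0.015 × 3.99 / (1 × 3.422 × 0.5432^(2/3))]² = 0.00069.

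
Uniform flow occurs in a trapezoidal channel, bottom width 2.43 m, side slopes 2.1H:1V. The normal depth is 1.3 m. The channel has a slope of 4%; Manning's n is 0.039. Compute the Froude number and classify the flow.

With bottom width b = 2.43 m and side slope z = 2.1: A = (b + zy)y = (2.43 + 2.1×1.3)×1.3 = 6.708 m²; P = b + 2y√(1+z²) = 2.43 + 2×1.3×2.326 = 8.477 m.
Hydraulic radius R = A/P = 6.708/8.477 = 0.7913 m.
V = (1/n) R^(2/3) √S = (1/0.039) × 0.7913^(2/3) × √0.04 = 4.387 m/s. Hydraulic depth D_h = A/T = 6.708/7.89 = 0.8502 m.
Froude number Fr = V/√(g·D_h) = 4.387/√(9.81×0.8502) = 1.52, which is greater than 1, so the flow is supercritical.

supercritical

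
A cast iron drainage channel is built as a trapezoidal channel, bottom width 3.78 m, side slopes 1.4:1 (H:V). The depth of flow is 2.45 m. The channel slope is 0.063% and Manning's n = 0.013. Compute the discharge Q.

With bottom width b = 3.78 m and side slope z = 1.4: A = (b + zy)y = (3.78 + 1.4×2.45)×2.45 = 17.66 m²; P = b + 2y√(1+z²) = 3.78 + 2×2.45×1.72 = 12.21 m.
Hydraulic radius R = A/P = 17.66/12.21 = 1.447 m.
Manning's equation: Q = (1/n) A R^(2/3) S^(1/2) = (1/0.013) × 17.66 × 1.447^(2/3) × 0.00063^(1/2) = 43.6 m³/s.

Q = 43.6 m³/s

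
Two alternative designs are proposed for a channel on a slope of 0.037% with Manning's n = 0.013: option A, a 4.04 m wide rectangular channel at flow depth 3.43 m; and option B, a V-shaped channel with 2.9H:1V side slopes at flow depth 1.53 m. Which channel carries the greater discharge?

channel A

Channel A: Flow area A = b·y = 4.04 × 3.43 = 13.86 m². Wetted perimeter P = b + 2y = 4.04 + 2×3.43 = 10.9 m. Hydraulic radius R = A/P = 13.86/10.9 = 1.271 m. Q_A = (1/0.013)·13.86·1.271^(2/3)·√0.00037 = 24.06 m³/s.
Channel B: For a triangular section with side slope z = 2.9: A = zy² = 2.9×1.53² = 6.789 m²; P = 2y√(1+z²) = 2×1.53×3.068 = 9.387 m. Hydraulic radius R = A/P = 6.789/9.387 = 0.7232 m. Q_B = (1/0.013)·6.789·0.7232^(2/3)·√0.00037 = 8.093 m³/s.
Q_A = 24.06 m³/s vs Q_B = 8.093 m³/s, so channel A carries more.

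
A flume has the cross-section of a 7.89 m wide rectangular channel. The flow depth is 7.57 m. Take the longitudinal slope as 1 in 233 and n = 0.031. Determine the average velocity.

V = 3.99 m/s

Flow area A = b·y = 7.89 × 7.57 = 59.73 m². Wetted perimeter P = b + 2y = 7.89 + 2×7.57 = 23.03 m.
Hydraulic radius R = A/P = 59.73/23.03 = 2.593 m.
From Manning's equation, V = (1/n) R^(2/3) S^(1/2) = (1/0.031) × 2.593^(2/3) × 0.004292^(1/2) = 3.99 m/s.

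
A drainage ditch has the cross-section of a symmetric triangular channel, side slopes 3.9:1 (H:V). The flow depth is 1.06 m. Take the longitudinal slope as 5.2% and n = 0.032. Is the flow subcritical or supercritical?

supercritical

For a triangular section with side slope z = 3.9: A = zy² = 3.9×1.06² = 4.382 m²; P = 2y√(1+z²) = 2×1.06×4.026 = 8.535 m.
Hydraulic radius R = A/P = 4.382/8.535 = 0.5134 m.
V = (1/n) R^(2/3) √S = (1/0.032) × 0.5134^(2/3) × √0.052 = 4.569 m/s. Hydraulic depth D_h = A/T = 4.382/8.268 = 0.53 m.
Froude number Fr = V/√(g·D_h) = 4.569/√(9.81×0.53) = 2, which is greater than 1, so the flow is supercritical.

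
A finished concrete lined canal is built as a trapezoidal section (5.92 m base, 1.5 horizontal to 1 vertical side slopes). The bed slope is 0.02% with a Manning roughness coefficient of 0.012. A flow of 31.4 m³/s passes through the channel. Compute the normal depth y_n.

Manning's equation rearranged: A R^(2/3) = nQ / (1·√S) = 0.012 × 31.4 / (√0.0002) = 26.64.
Trying y = 1.87 m: A R^(2/3) = 19.32 — short.
Trying y = 2.22 m: A R^(2/3) = 26.61 — close enough.

y_n = 2.22 m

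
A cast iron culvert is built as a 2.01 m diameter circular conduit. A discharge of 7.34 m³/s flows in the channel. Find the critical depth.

y_c = 1.31 m

At critical depth, Q² T / (g A³) = 1, i.e. A³/T = Q²/g = 7.34²/9.81 = 5.492.
Trying y = 1.47 m: A³/T = 8.629 — over.
Trying y = 1.03 m: A³/T = 2.182 — short.
Trying y = 1.31 m: A³/T = 5.485 — ≈ 5.492.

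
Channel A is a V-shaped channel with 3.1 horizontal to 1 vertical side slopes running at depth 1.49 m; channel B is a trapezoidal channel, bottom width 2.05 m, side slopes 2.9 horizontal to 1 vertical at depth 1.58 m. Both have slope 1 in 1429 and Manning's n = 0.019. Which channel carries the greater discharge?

Channel A: For a triangular section with side slope z = 3.1: A = zy² = 3.1×1.49² = 6.882 m²; P = 2y√(1+z²) = 2×1.49×3.257 = 9.707 m. Hydraulic radius R = A/P = 6.882/9.707 = 0.709 m. Q_A = (1/0.019)·6.882·0.709^(2/3)·√0.0006998 = 7.619 m³/s.
Channel B: With bottom width b = 2.05 m and side slope z = 2.9: A = (b + zy)y = (2.05 + 2.9×1.58)×1.58 = 10.48 m²; P = b + 2y√(1+z²) = 2.05 + 2×1.58×3.068 = 11.74 m. Hydraulic radius R = A/P = 10.48/11.74 = 0.8923 m. Q_B = (1/0.019)·10.48·0.8923^(2/3)·√0.0006998 = 13.52 m³/s.
Q_A = 7.619 m³/s vs Q_B = 13.52 m³/s, so channel B carries more.

channel B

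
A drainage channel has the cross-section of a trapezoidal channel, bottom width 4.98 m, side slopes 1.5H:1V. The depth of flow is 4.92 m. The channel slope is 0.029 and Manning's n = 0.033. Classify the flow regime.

supercritical

With bottom width b = 4.98 m and side slope z = 1.5: A = (b + zy)y = (4.98 + 1.5×4.92)×4.92 = 60.81 m²; P = b + 2y√(1+z²) = 4.98 + 2×4.92×1.803 = 22.72 m.
Hydraulic radius R = A/P = 60.81/22.72 = 2.677 m.
V = (1/n) R^(2/3) √S = (1/0.033) × 2.677^(2/3) × √0.029 = 9.948 m/s. Hydraulic depth D_h = A/T = 60.81/19.74 = 3.081 m.
Froude number Fr = V/√(g·D_h) = 9.948/√(9.81×3.081) = 1.81, which is greater than 1, so the flow is supercritical.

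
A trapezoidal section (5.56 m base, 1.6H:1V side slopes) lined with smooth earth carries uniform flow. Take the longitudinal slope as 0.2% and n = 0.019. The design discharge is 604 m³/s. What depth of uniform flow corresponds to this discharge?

y_n = 6.74 m

Manning's equation rearranged: A R^(2/3) = nQ / (1·√S) = 0.019 × 604 / (√0.002) = 256.6.
Try y = 8.18 m: A R^(2/3) = 396.3 — over.
Try y = 6.74 m: A R^(2/3) = 256.6 — ≈ 256.6.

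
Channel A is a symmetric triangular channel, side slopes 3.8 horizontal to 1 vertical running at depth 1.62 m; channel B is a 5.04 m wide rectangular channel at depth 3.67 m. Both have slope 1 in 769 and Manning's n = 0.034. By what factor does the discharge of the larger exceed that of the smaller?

Channel A: For a triangular section with side slope z = 3.8: A = zy² = 3.8×1.62² = 9.973 m²; P = 2y√(1+z²) = 2×1.62×3.929 = 12.73 m. Hydraulic radius R = A/P = 9.973/12.73 = 0.7833 m. Q_A = (1/0.034)·9.973·0.7833^(2/3)·√0.0013 = 8.988 m³/s.
Channel B: Flow area A = b·y = 5.04 × 3.67 = 18.5 m². Wetted perimeter P = b + 2y = 5.04 + 2×3.67 = 12.38 m. Hydraulic radius R = A/P = 18.5/12.38 = 1.494 m. Q_B = (1/0.034)·18.5·1.494^(2/3)·√0.0013 = 25.64 m³/s.
The larger discharge is 25.64 m³/s and the smaller is 8.988 m³/s; the ratio is 2.85.

2.85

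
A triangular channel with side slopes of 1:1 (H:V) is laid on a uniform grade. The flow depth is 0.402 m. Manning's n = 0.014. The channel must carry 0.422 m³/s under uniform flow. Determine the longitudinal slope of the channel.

S = 0.018

For a triangular section with side slope z = 1: A = zy² = 1×0.402² = 0.1616 m²; P = 2y√(1+z²) = 2×0.402×1.414 = 1.137 m.
Hydraulic radius R = A/P = 0.1616/1.137 = 0.1421 m.
From Manning's equation, S = [nQ / (1 A R^(2/3))]² = [0.014 × 0.422 / (1 × 0.1616 × 0.1421^(2/3))]² = 0.018.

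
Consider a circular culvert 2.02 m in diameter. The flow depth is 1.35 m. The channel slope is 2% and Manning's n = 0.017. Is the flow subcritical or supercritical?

For a circular section of diameter D = 2.02 m at depth y = 1.35 m, the central angle is θ = 2 arccos(1 − 2y/D) = 3.828 rad. Then A = (D²/8)(θ − sin θ) = 2.276 m² and P = Dθ/2 = 3.867 m.
Hydraulic radius R = A/P = 2.276/3.867 = 0.5886 m.
V = (1/n) R^(2/3) √S = (1/0.017) × 0.5886^(2/3) × √0.02 = 5.843 m/s. Hydraulic depth D_h = A/T = 2.276/1.902 = 1.197 m.
Froude number Fr = V/√(g·D_h) = 5.843/√(9.81×1.197) = 1.71, which is greater than 1, so the flow is supercritical.

supercritical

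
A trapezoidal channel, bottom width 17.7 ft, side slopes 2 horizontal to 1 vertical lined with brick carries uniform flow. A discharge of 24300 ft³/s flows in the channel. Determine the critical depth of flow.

At critical depth, Q² T / (g A³) = 1, i.e. A³/T = Q²/g = 24300²/32.2 = 18340000.
Trying y = 23.6 ft: A³/T = 32050000 — over.
Trying y = 17.1 ft: A³/T = 8119000 — short.
Trying y = 20.7 ft: A³/T = 18220000 — matches.

y_c = 20.7 ft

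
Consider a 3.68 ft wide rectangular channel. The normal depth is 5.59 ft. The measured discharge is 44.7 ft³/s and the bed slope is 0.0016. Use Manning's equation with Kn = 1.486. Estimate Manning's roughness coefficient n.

n = 0.034

Flow area A = b·y = 3.68 × 5.59 = 20.57 ft². Wetted perimeter P = b + 2y = 3.68 + 2×5.59 = 14.86 ft.
Hydraulic radius R = A/P = 20.57/14.86 = 1.384 ft.
Rearranging Manning's equation: n = (1.486/Q) A R^(2/3) S^(1/2) = (1.486/44.7) × 20.57 × 1.384^(2/3) × √0.0016 = 0.034.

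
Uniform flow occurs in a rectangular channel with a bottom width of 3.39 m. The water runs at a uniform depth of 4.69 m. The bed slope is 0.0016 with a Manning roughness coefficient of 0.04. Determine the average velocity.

Flow area A = b·y = 3.39 × 4.69 = 15.9 m². Wetted perimeter P = b + 2y = 3.39 + 2×4.69 = 12.77 m.
Hydraulic radius R = A/P = 15.9/12.77 = 1.245 m.
From Manning's equation, V = (1/n) R^(2/3) S^(1/2) = (1/0.04) × 1.245^(2/3) × 0.0016^(1/2) = 1.16 m/s.

V = 1.16 m/s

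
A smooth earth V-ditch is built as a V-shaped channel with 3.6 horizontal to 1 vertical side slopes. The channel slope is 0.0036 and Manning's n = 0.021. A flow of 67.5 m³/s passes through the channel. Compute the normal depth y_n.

Manning's equation rearranged: A R^(2/3) = nQ / (1·√S) = 0.021 × 67.5 / (√0.0036) = 23.62.
Try y = 2.86 m: A R^(2/3) = 36.46 — high.
Try y = 1.93 m: A R^(2/3) = 12.77 — low.
Try y = 2.43 m: A R^(2/3) = 23.61 — close enough.

y_n = 2.43 m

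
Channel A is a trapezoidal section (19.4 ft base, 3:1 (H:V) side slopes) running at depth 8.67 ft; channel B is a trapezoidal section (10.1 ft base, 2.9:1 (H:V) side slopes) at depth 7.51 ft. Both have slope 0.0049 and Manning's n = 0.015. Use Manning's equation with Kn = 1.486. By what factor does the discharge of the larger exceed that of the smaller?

1.9

Channel A: With bottom width b = 19.4 ft and side slope z = 3: A = (b + zy)y = (19.4 + 3×8.67)×8.67 = 393.7 ft²; P = b + 2y√(1+z²) = 19.4 + 2×8.67×3.162 = 74.23 ft. Hydraulic radius R = A/P = 393.7/74.23 = 5.304 ft. Q_A = (1.486/0.015)·393.7·5.304^(2/3)·√0.0049 = 8303 ft³/s.
Channel B: With bottom width b = 10.1 ft and side slope z = 2.9: A = (b + zy)y = (10.1 + 2.9×7.51)×7.51 = 239.4 ft²; P = b + 2y√(1+z²) = 10.1 + 2×7.51×3.068 = 56.17 ft. Hydraulic radius R = A/P = 239.4/56.17 = 4.262 ft. Q_B = (1.486/0.015)·239.4·4.262^(2/3)·√0.0049 = 4364 ft³/s.
The larger discharge is 8303 ft³/s and the smaller is 4364 ft³/s; the ratio is 1.9.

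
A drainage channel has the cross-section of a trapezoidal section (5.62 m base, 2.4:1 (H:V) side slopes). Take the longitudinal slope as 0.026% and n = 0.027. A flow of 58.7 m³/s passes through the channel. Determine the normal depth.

y_n = 3.86 m

Manning's equation rearranged: A R^(2/3) = nQ / (1·√S) = 0.027 × 58.7 / (√0.00026) = 98.29.
Try y = 4.76 m: A R^(2/3) = 156.2 — too large.
Try y = 2.78 m: A R^(2/3) = 48.71 — too small.
Try y = 3.86 m: A R^(2/3) = 98.25 — close enough.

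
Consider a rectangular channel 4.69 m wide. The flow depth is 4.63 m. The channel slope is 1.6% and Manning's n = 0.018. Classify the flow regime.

supercritical

Flow area A = b·y = 4.69 × 4.63 = 21.71 m². Wetted perimeter P = b + 2y = 4.69 + 2×4.63 = 13.95 m.
Hydraulic radius R = A/P = 21.71/13.95 = 1.557 m.
V = (1/n) R^(2/3) √S = (1/0.018) × 1.557^(2/3) × √0.016 = 9.439 m/s. Hydraulic depth D_h = A/T = 21.71/4.69 = 4.63 m.
Froude number Fr = V/√(g·D_h) = 9.439/√(9.81×4.63) = 1.4, which is greater than 1, so the flow is supercritical.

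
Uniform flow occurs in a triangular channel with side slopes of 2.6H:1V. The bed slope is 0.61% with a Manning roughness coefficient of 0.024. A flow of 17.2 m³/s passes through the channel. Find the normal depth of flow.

y_n = 1.58 m

Manning's equation rearranged: A R^(2/3) = nQ / (1·√S) = 0.024 × 17.2 / (√0.0061) = 5.285.
Trying y = 1.34 m: A R^(2/3) = 3.414 — too small.
Trying y = 1.79 m: A R^(2/3) = 7.389 — too large.
Trying y = 1.58 m: A R^(2/3) = 5.297 — ≈ 5.285.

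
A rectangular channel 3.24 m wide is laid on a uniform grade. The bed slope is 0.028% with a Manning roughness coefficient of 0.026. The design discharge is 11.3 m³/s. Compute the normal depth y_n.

y_n = 4.77 m

Manning's equation rearranged: A R^(2/3) = nQ / (1·√S) = 0.026 × 11.3 / (√0.00028) = 17.56.
Try y = 5.46 m: A R^(2/3) = 20.52 — too large.
Try y = 3.36 m: A R^(2/3) = 11.55 — too small.
Try y = 4.77 m: A R^(2/3) = 17.54 — ≈ 17.56.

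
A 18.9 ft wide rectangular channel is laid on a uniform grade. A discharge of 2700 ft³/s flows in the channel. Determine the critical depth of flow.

For a rectangular channel, critical depth y_c = (q²/g)^(1/3) where q = Q/b = 2700/18.9 = 142.9 ft²/s.
So y_c = (142.9²/32.2)^(1/3) = 8.59 ft.

y_c = 8.59 ft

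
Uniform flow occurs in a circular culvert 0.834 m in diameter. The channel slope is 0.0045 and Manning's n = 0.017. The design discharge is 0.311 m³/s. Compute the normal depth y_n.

Manning's equation rearranged: A R^(2/3) = nQ / (1·√S) = 0.017 × 0.311 / (√0.0045) = 0.07881.
Trying y = 0.413 m: A R^(2/3) = 0.09448 — over.
Trying y = 0.321 m: A R^(2/3) = 0.06031 — short.
Trying y = 0.372 m: A R^(2/3) = 0.07877 — close enough.

y_n = 0.372 m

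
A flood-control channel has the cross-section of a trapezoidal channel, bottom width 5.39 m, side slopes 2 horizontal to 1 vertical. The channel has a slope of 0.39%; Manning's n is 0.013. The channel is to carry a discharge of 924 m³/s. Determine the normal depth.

Manning's equation rearranged: A R^(2/3) = nQ / (1·√S) = 0.013 × 924 / (√0.0039) = 192.3.
At y = 7.01 m: A R^(2/3) = 325.7 — high.
At y = 5.56 m: A R^(2/3) = 192.4 — ≈ 192.3.

y_n = 5.56 m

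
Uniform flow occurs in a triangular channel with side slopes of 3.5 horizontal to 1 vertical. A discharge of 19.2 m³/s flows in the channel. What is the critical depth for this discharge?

At critical depth, Q² T / (g A³) = 1, i.e. A³/T = Q²/g = 19.2²/9.81 = 37.58.
Try y = 1.23 m: A³/T = 17.24 — short.
Try y = 1.75 m: A³/T = 100.5 — over.
Try y = 1.44 m: A³/T = 37.92 — close enough.

y_c = 1.44 m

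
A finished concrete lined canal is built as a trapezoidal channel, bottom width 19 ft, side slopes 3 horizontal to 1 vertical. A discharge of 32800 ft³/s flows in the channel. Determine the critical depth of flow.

At critical depth, Q² T / (g A³) = 1, i.e. A³/T = Q²/g = 32800²/32.2 = 33410000.
Try y = 26.2 ft: A³/T = 94900000 — high.
Try y = 20.8 ft: A³/T = 33750000 — ≈ 33410000.

y_c = 20.8 ft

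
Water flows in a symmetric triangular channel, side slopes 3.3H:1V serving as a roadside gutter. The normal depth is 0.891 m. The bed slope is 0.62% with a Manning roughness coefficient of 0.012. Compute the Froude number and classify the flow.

For a triangular section with side slope z = 3.3: A = zy² = 3.3×0.891² = 2.62 m²; P = 2y√(1+z²) = 2×0.891×3.448 = 6.145 m.
Hydraulic radius R = A/P = 2.62/6.145 = 0.4264 m.
V = (1/n) R^(2/3) √S = (1/0.012) × 0.4264^(2/3) × √0.0062 = 3.717 m/s. Hydraulic depth D_h = A/T = 2.62/5.881 = 0.4455 m.
Froude number Fr = V/√(g·D_h) = 3.717/√(9.81×0.4455) = 1.78, which is greater than 1, so the flow is supercritical.

supercritical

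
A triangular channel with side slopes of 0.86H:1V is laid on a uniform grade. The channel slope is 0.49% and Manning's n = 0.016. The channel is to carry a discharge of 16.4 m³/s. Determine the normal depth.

Manning's equation rearranged: A R^(2/3) = nQ / (1·√S) = 0.016 × 16.4 / (√0.0049) = 3.749.
Trying y = 1.8 m: A R^(2/3) = 1.953 — low.
Trying y = 2.88 m: A R^(2/3) = 6.84 — high.
Trying y = 2.3 m: A R^(2/3) = 3.755 — ≈ 3.749.

y_n = 2.3 m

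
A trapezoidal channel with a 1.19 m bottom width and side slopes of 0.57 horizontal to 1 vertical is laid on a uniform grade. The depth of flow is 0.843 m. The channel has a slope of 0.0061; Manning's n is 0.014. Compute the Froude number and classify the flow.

supercritical

With bottom width b = 1.19 m and side slope z = 0.57: A = (b + zy)y = (1.19 + 0.57×0.843)×0.843 = 1.408 m²; P = b + 2y√(1+z²) = 1.19 + 2×0.843×1.151 = 3.131 m.
Hydraulic radius R = A/P = 1.408/3.131 = 0.4498 m.
V = (1/n) R^(2/3) √S = (1/0.014) × 0.4498^(2/3) × √0.0061 = 3.275 m/s. Hydraulic depth D_h = A/T = 1.408/2.151 = 0.6547 m.
Froude number Fr = V/√(g·D_h) = 3.275/√(9.81×0.6547) = 1.29, which is greater than 1, so the flow is supercritical.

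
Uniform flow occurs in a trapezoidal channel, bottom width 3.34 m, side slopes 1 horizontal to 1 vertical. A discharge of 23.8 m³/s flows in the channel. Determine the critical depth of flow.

y_c = 1.48 m

At critical depth, Q² T / (g A³) = 1, i.e. A³/T = Q²/g = 23.8²/9.81 = 57.74.
Try y = 1.07 m: A³/T = 19.17 — too small.
Try y = 1.71 m: A³/T = 95.26 — too large.
Try y = 1.48 m: A³/T = 57.62 — close enough.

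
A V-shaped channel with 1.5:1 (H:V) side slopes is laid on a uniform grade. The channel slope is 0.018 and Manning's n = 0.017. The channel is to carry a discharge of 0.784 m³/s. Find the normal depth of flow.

y_n = 0.45 m

Manning's equation rearranged: A R^(2/3) = nQ / (1·√S) = 0.017 × 0.784 / (√0.018) = 0.09934.
Try y = 0.329 m: A R^(2/3) = 0.04312 — too small.
Try y = 0.522 m: A R^(2/3) = 0.1477 — too large.
Try y = 0.45 m: A R^(2/3) = 0.0994 — close enough.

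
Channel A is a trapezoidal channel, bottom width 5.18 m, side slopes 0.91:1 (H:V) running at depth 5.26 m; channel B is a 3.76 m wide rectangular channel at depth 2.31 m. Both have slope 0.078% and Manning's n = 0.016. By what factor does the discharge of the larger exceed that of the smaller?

Channel A: With bottom width b = 5.18 m and side slope z = 0.91: A = (b + zy)y = (5.18 + 0.91×5.26)×5.26 = 52.42 m²; P = b + 2y√(1+z²) = 5.18 + 2×5.26×1.352 = 19.4 m. Hydraulic radius R = A/P = 52.42/19.4 = 2.702 m. Q_A = (1/0.016)·52.42·2.702^(2/3)·√0.00078 = 177.5 m³/s.
Channel B: Flow area A = b·y = 3.76 × 2.31 = 8.686 m². Wetted perimeter P = b + 2y = 3.76 + 2×2.31 = 8.38 m. Hydraulic radius R = A/P = 8.686/8.38 = 1.036 m. Q_B = (1/0.016)·8.686·1.036^(2/3)·√0.00078 = 15.53 m³/s.
The larger discharge is 177.5 m³/s and the smaller is 15.53 m³/s; the ratio is 11.4.

11.4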